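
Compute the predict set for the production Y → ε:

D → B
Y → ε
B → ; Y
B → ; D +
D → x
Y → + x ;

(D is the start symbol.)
{ $, '+' }

PREDICT(Y → ε) = (FIRST(RHS) \ {ε}) ∪ (FOLLOW(Y) if ε ∈ FIRST(RHS), i.e. RHS ⇒* ε)
The right-hand side is ε (FIRST(ε) = { ε }), so the predict set is FOLLOW(Y) = { $, '+' }
PREDICT(Y → ε) = { $, '+' }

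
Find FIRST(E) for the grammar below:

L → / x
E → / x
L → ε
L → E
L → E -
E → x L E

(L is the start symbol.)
{ '/', 'x' }

To compute FIRST(E), examine every production with E on the left-hand side, reading each right-hand side left to right until a non-nullable symbol is reached.

From E → / x:
  - '/' is a terminal: add '/' and stop
From E → x L E:
  - x is a terminal: add 'x' and stop

Collecting: FIRST(E) = { '/', 'x' }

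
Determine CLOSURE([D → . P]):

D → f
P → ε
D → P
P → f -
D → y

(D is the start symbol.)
{ [D → . P], [P → . f -], [P → .] }

Start with: [D → . P]
  [D → . P] has the dot before P: add [P → .], [P → . f -]
No further items can be added.

CLOSURE = { [D → . P], [P → . f -], [P → .] }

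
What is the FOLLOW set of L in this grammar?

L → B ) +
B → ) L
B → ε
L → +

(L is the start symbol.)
To compute FOLLOW(L), find every occurrence of L on a right-hand side N → α L β: add FIRST(β) \ {ε}, and if β is empty or nullable also add FOLLOW(N). Iterate to a fixed point.

L is the start symbol, so $ ∈ FOLLOW(L).
In B → ) L: L is at the end, add FOLLOW(B)

The FOLLOW sets referred to above (computed the same way, to a fixed point):
  FOLLOW(B) = { ')' }

Taking the union: FOLLOW(L) = { $, ')' }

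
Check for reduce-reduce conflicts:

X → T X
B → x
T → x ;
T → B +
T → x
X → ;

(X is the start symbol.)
A reduce-reduce conflict occurs when an LR(0) state has two complete items [A → α .] and [B → β .] — both call for a reduction, and with no lookahead the parser cannot choose between them.

Augment with X' → X and build the canonical LR(0) collection (I0 = CLOSURE({[X' → . X]}), then GOTO on every symbol after a dot until no new states appear). It has 9 states:
  I0: { [B → . x], [T → . B +], [T → . x ;], [T → . x], [X → . ;], [X → . T X], [X' → . X] }  — shift
  I1: { [X → ; .] }  — reduce
  I2: { [T → B . +] }  — shift
  I3: { [B → . x], [T → . B +], [T → . x ;], [T → . x], [X → . ;], [X → . T X], [X → T . X] }  — shift
  I4: { [X' → X .] }  — accept
  I5: { [B → x .], [T → x . ;], [T → x .] }  — shift, 2 reduces
  I6: { [T → x ; .] }  — reduce
  I7: { [X → T X .] }  — reduce
  I8: { [T → B + .] }  — reduce

I5 contains complete items [B → x .], [T → x .] — reduce-reduce conflict.

Answer: Yes — I5: [B → x .] vs [T → x .]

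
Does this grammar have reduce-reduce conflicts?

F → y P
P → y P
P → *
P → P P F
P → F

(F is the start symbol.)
Yes — I7: [F → y P .] vs [P → y P .]; I9: [P → F .] vs [P → P P F .]

A reduce-reduce conflict occurs when an LR(0) state has two complete items [A → α .] and [B → β .] — both call for a reduction, and with no lookahead the parser cannot choose between them.

Augment with F' → F and build the canonical LR(0) collection (I0 = CLOSURE({[F' → . F]}), then GOTO on every symbol after a dot until no new states appear). It has 10 states:
  I0: { [F → . y P], [F' → . F] }  — shift
  I1: { [F' → F .] }  — accept
  I2: { [F → . y P], [F → y . P], [P → . *], [P → . F], [P → . P P F], [P → . y P] }  — shift
  I3: { [P → * .] }  — reduce
  I4: { [P → F .] }  — reduce
  I5: { [F → . y P], [F → y P .], [P → . *], [P → . F], [P → . P P F], [P → . y P], [P → P . P F] }  — shift, reduce
  I6: { [F → . y P], [F → y . P], [P → . *], [P → . F], [P → . P P F], [P → . y P], [P → y . P] }  — shift
  I7: { [F → . y P], [F → y P .], [P → . *], [P → . F], [P → . P P F], [P → . y P], [P → P . P F], [P → y P .] }  — shift, 2 reduces
  I8: { [F → . y P], [P → . *], [P → . F], [P → . P P F], [P → . y P], [P → P . P F], [P → P P . F] }  — shift
  I9: { [P → F .], [P → P P F .] }  — 2 reduces

I7 contains complete items [F → y P .], [P → y P .] — reduce-reduce conflict.
I9 contains complete items [P → F .], [P → P P F .] — reduce-reduce conflict.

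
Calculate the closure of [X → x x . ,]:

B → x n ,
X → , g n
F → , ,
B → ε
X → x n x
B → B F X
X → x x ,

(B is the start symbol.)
{ [X → x x . ,] }

Start with: [X → x x . ,]
The dot precedes the terminal ',', so nothing is added.

CLOSURE = { [X → x x . ,] }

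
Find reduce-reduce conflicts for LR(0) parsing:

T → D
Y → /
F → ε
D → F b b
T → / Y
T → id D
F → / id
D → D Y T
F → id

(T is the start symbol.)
Yes — I5: [F → .] vs [F → id .]

A reduce-reduce conflict occurs when an LR(0) state has two complete items [A → α .] and [B → β .] — both call for a reduction, and with no lookahead the parser cannot choose between them.

Augment with T' → T and build the canonical LR(0) collection (I0 = CLOSURE({[T' → . T]}), then GOTO on every symbol after a dot until no new states appear). It has 16 states:
  I0: { [D → . D Y T], [D → . F b b], [F → . / id], [F → . id], [F → .], [T → . / Y], [T → . D], [T → . id D], [T' → . T] }  — shift, reduce
  I1: { [F → / . id], [T → / . Y], [Y → . /] }  — shift
  I2: { [D → D . Y T], [T → D .], [Y → . /] }  — shift, reduce
  I3: { [D → F . b b] }  — shift
  I4: { [T' → T .] }  — accept
  I5: { [D → . D Y T], [D → . F b b], [F → . / id], [F → . id], [F → .], [F → id .], [T → id . D] }  — shift, 2 reduces
  I6: { [F → / . id] }  — shift
  I7: { [D → D . Y T], [T → id D .], [Y → . /] }  — shift, reduce
  I8: { [F → id .] }  — reduce
  I9: { [Y → / .] }  — reduce
  I10: { [D → . D Y T], [D → . F b b], [D → D Y . T], [F → . / id], [F → . id], [F → .], [T → . / Y], [T → . D], [T → . id D] }  — shift, reduce
  I11: { [D → D Y T .] }  — reduce
  I12: { [F → / id .] }  — reduce
  I13: { [D → F b . b] }  — shift
  I14: { [D → F b b .] }  — reduce
  I15: { [T → / Y .] }  — reduce

I5 contains complete items [F → .], [F → id .] — reduce-reduce conflict.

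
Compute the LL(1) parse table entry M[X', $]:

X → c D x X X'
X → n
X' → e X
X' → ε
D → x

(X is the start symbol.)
To find M[X', $], we find productions for X' where $ is in the predict set (PREDICT(N → α) = (FIRST(α) \ {ε}) ∪ (FOLLOW(N) if α ⇒* ε)).

Relevant sets:
  FOLLOW(X') = { $, 'e' }

X' → e X: PREDICT = { 'e' }
X' → ε: PREDICT = { $, 'e' }
  $ is in predict set, so this production goes in M[X', $]

M[X', $] = X' → ε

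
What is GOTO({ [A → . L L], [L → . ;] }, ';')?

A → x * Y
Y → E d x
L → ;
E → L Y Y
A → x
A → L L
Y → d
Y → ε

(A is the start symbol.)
GOTO(I, ';') = CLOSURE({ [A → αX.β] : [A → α.Xβ] ∈ I, X = ';' })

Items with dot before ';', with the dot advanced:
  [L → . ;] → [L → ; .]
Closure adds nothing (no advanced item has the dot before a non-terminal).

GOTO = { [L → ; .] }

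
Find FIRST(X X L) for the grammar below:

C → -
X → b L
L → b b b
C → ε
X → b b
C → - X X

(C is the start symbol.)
{ 'b' }

FIRST sets of the non-terminals involved (from the grammar, by fixed-point iteration):
  FIRST(X) = { 'b' }

To compute FIRST(X X L), process the symbols left to right:
Symbol X is a non-terminal. Add FIRST(X) \ {ε} = { 'b' }
X is not nullable (ε ∉ FIRST(X)), so stop here.
FIRST(X X L) = { 'b' }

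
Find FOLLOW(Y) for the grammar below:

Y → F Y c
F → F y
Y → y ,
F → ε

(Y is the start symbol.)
To compute FOLLOW(Y), find every occurrence of Y on a right-hand side N → α Y β: add FIRST(β) \ {ε}, and if β is empty or nullable also add FOLLOW(N). Iterate to a fixed point.

Y is the start symbol, so $ ∈ FOLLOW(Y).
In Y → F Y c: Y is followed by c, add FIRST(c) \ {ε} = { 'c' }

Taking the union: FOLLOW(Y) = { $, 'c' }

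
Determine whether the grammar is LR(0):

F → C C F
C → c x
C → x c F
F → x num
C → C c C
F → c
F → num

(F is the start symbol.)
A grammar is LR(0) if no state in the canonical LR(0) collection has:
  - both a shift item (dot before a terminal) and a complete item (shift-reduce conflict), or
  - two or more complete items (reduce-reduce conflict; the accept item [F' → F .] counts as a complete item here).

Augment with F' → F and build the canonical LR(0) collection (I0 = CLOSURE({[F' → . F]}), then GOTO on every symbol after a dot until no new states appear). It has 19 states:
  I0: { [C → . C c C], [C → . c x], [C → . x c F], [F → . C C F], [F → . c], [F → . num], [F → . x num], [F' → . F] }  — shift
  I1: { [C → . C c C], [C → . c x], [C → . x c F], [C → C . c C], [F → C . C F] }  — shift
  I2: { [F' → F .] }  — accept
  I3: { [C → c . x], [F → c .] }  — shift, reduce
  I4: { [F → num .] }  — reduce
  I5: { [C → x . c F], [F → x . num] }  — shift
  I6: { [C → . C c C], [C → . c x], [C → . x c F], [C → x c . F], [F → . C C F], [F → . c], [F → . num], [F → . x num] }  — shift
  I7: { [F → x num .] }  — reduce
  I8: { [C → x c F .] }  — reduce
  I9: { [C → c x .] }  — reduce
  I10: { [C → . C c C], [C → . c x], [C → . x c F], [C → C . c C], [F → . C C F], [F → . c], [F → . num], [F → . x num], [F → C C . F] }  — shift
  I11: { [C → . C c C], [C → . c x], [C → . x c F], [C → C c . C], [C → c . x] }  — shift
  I12: { [C → x . c F] }  — shift
  I13: { [C → C . c C], [C → C c C .] }  — shift, reduce
  I14: { [C → c . x] }  — shift
  I15: { [C → c x .], [C → x . c F] }  — shift, reduce
  I16: { [C → . C c C], [C → . c x], [C → . x c F], [C → C c . C] }  — shift
  I17: { [F → C C F .] }  — reduce
  I18: { [C → . C c C], [C → . c x], [C → . x c F], [C → C c . C], [C → c . x], [F → c .] }  — shift, reduce

Conflict in state I3:
  Shift-reduce conflict between [F → c .] and [C → c . x]
So the grammar is NOT LR(0).

Answer: No. Shift-reduce conflict between [F → c .] and [C → c . x]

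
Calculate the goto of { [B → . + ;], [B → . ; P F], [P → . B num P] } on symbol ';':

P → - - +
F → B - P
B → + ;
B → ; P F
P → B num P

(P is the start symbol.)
GOTO(I, ';') = CLOSURE({ [A → αX.β] : [A → α.Xβ] ∈ I, X = ';' })

Items with dot before ';', with the dot advanced:
  [B → . ; P F] → [B → ; . P F]
Closure of the advanced items:
  [B → ; . P F] has the dot before P: add [P → . - - +], [P → . B num P]
  [P → . B num P] has the dot before B: add [B → . + ;], [B → . ; P F]

GOTO = { [B → . + ;], [B → . ; P F], [B → ; . P F], [P → . - - +], [P → . B num P] }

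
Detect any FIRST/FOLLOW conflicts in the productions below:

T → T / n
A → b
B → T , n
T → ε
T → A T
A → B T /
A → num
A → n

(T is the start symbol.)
Yes. T → T '/' n with FOLLOW(T) on { ',', '/' }; T → A T with FOLLOW(T) on { ',', '/' }

A FIRST/FOLLOW conflict occurs when a non-terminal N has a nullable alternative N → β (β ⇒* ε) and another alternative N → α with FIRST(α) ∩ FOLLOW(N) ≠ ∅: on such a lookahead the parser cannot decide between expanding α and letting N vanish via β.

Nullable non-terminals: T.
FIRST sets used below: FIRST(T) = { ',', '/', 'b', 'n', 'num', ε }, FIRST(A) = { ',', '/', 'b', 'n', 'num' }

T: nullable alternative(s) T → ε; FOLLOW(T) = { $, ',', '/' }
  T → T / n: FIRST \ {ε} = { ',', '/', 'b', 'n', 'num' } — overlaps FOLLOW(T) on { ',', '/' }: CONFLICT
  T → ε: FIRST \ {ε} = { } — this is the only nullable alternative, skip
  T → A T: FIRST \ {ε} = { ',', '/', 'b', 'n', 'num' } — overlaps FOLLOW(T) on { ',', '/' }: CONFLICT

A, B have no nullable alternative, so no FIRST/FOLLOW check is needed there.

So the grammar has 2 FIRST/FOLLOW conflicts (marked CONFLICT above).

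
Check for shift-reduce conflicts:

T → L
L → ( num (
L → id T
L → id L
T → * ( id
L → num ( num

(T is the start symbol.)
No shift-reduce conflicts

A shift-reduce conflict occurs when an LR(0) state has both:
  - a complete (reduce) item [A → α .] (dot at the end), and
  - a shift item [B → β . c γ] (dot before a terminal).

Augment with T' → T and build the canonical LR(0) collection (I0 = CLOSURE({[T' → . T]}), then GOTO on every symbol after a dot until no new states appear). It has 15 states:
  I0: { [L → . ( num (], [L → . id L], [L → . id T], [L → . num ( num], [T → . * ( id], [T → . L], [T' → . T] }  — shift
  I1: { [L → ( . num (] }  — shift
  I2: { [T → * . ( id] }  — shift
  I3: { [T → L .] }  — reduce
  I4: { [T' → T .] }  — accept
  I5: { [L → . ( num (], [L → . id L], [L → . id T], [L → . num ( num], [L → id . L], [L → id . T], [T → . * ( id], [T → . L] }  — shift
  I6: { [L → num . ( num] }  — shift
  I7: { [L → num ( . num] }  — shift
  I8: { [L → num ( num .] }  — reduce
  I9: { [L → id L .], [T → L .] }  — 2 reduces
  I10: { [L → id T .] }  — reduce
  I11: { [T → * ( . id] }  — shift
  I12: { [T → * ( id .] }  — reduce
  I13: { [L → ( num . (] }  — shift
  I14: { [L → ( num ( .] }  — reduce

No state contains both a complete item and a shift item.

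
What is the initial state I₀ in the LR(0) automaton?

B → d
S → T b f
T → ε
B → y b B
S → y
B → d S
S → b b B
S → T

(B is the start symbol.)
First, augment the grammar with B' → B
I₀ = CLOSURE({ [B' → . B] }):
  [B' → . B] has the dot before B: add [B → . d], [B → . y b B], [B → . d S]
No further items can be added.

I₀ = { [B → . d S], [B → . d], [B → . y b B], [B' → . B] }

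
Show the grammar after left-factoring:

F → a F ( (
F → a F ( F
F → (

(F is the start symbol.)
Left-factoring transforms A → αβ₁ | αβ₂ into A → αA' and A' → β₁ | β₂
(α is the longest common prefix among the alternatives). Repeat until
no nonterminal has two alternatives with a common prefix.

Round 1: F has alternatives sharing prefix 'a F ('. Introduce F': F → a F ( F'
  Add: F' → (
  Add: F' → F

No remaining common prefixes — done.

Resulting grammar:
F → a F ( F'
F' → (
F' → F
F → (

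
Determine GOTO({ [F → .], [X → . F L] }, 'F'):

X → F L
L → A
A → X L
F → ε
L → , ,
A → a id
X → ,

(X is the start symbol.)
GOTO(I, 'F') = CLOSURE({ [A → αX.β] : [A → α.Xβ] ∈ I, X = 'F' })

Items with dot before 'F', with the dot advanced:
  [X → . F L] → [X → F . L]
Closure of the advanced items:
  [X → F . L] has the dot before L: add [L → . A], [L → . , ,]
  [L → . A] has the dot before A: add [A → . X L], [A → . a id]
  [A → . X L] has the dot before X: add [X → . F L], [X → . ,]
  [X → . F L] has the dot before F: add [F → .]

GOTO = { [A → . X L], [A → . a id], [F → .], [L → . , ,], [L → . A], [X → . ,], [X → . F L], [X → F . L] }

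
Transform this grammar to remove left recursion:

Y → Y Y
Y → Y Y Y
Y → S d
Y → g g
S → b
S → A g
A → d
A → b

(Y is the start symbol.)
Y is directly left-recursive. The standard transformation for
  A → A α₁ | ... | A α_m | β₁ | ... | β_n
is
  A  → β₁ A' | ... | β_n A'
  A' → α₁ A' | ... | α_m A' | ε

Y → S d becomes Y → S d Y'
Y → g g becomes Y → g g Y'
Y → Y Y becomes Y' → Y Y'
Y → Y Y Y becomes Y' → Y Y Y'
Add Y' → ε

Productions for other non-terminals are unchanged:
  S → b
  S → A g
  A → d
  A → b

Resulting grammar:
Y → S d Y'
Y → g g Y'
Y' → Y Y'
Y' → Y Y Y'
Y' → ε
S → b
S → A g
A → d
A → b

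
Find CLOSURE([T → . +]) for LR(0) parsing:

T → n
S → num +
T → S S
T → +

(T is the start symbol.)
To compute CLOSURE, for each item [A → α.Bβ] where B is a non-terminal, add [B → .γ] for all productions B → γ; repeat for the newly added items until nothing changes.

Start with: [T → . +]
The dot precedes the terminal '+', so nothing is added.

CLOSURE = { [T → . +] }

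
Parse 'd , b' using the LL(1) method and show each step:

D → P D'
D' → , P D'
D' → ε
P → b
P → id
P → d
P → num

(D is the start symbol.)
LL(1) parsing maintains a stack (initially the start symbol over $) and the input. At each step: if the stack top is a terminal, match it against the current input token; if it is a non-terminal N, replace it with the RHS of M[N, lookahead] (the unique production whose predict set contains the lookahead).

Stack is shown with the top on the left.

Stack     Input    Action
-------------------------
D $       d , b $  output D → P D'
P D' $    d , b $  output P → d
d D' $    d , b $  match 'd'
D' $      , b $    output D' → , P D'
, P D' $  , b $    match ','
P D' $    b $      output P → b
b D' $    b $      match 'b'
D' $      $        output D' → ε
$         $        accept

The string is accepted.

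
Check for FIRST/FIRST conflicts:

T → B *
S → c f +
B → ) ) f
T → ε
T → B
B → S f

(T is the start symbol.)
A FIRST/FIRST conflict occurs when two productions N → α and N → β for the same non-terminal have FIRST(α) ∩ FIRST(β) ≠ ∅ (with ε ∈ FIRST of a nullable right-hand side, so two nullable alternatives also conflict).

FIRST sets of the non-terminals at (or reachable through a nullable prefix from) the front of some alternative:
  FIRST(B) = { ')', 'c' }
  FIRST(S) = { 'c' }

Productions for T:
  T → B *: FIRST = { ')', 'c' }
  T → ε: FIRST = { ε }
  T → B: FIRST = { ')', 'c' }
Productions for B:
  B → ) ) f: FIRST = { ')' }
  B → S f: FIRST = { 'c' }
S has only one production, so no FIRST/FIRST conflict is possible there.

Conflict for T: T → B * and T → B
  Overlap: { ')', 'c' }

Answer: Yes. T → B '*' / T → B on { ')', 'c' }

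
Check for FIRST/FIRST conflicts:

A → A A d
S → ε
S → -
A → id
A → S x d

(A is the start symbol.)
A FIRST/FIRST conflict occurs when two productions N → α and N → β for the same non-terminal have FIRST(α) ∩ FIRST(β) ≠ ∅ (with ε ∈ FIRST of a nullable right-hand side, so two nullable alternatives also conflict).

FIRST sets of the non-terminals at (or reachable through a nullable prefix from) the front of some alternative:
  FIRST(A) = { '-', 'id', 'x' }
  FIRST(S) = { '-', ε }

Productions for A:
  A → A A d: FIRST = { '-', 'id', 'x' }
  A → id: FIRST = { 'id' }
  A → S x d: FIRST = { '-', 'x' }
Productions for S:
  S → ε: FIRST = { ε }
  S → -: FIRST = { '-' }

Conflict for A: A → A A d and A → id
  Overlap: { 'id' }
Conflict for A: A → A A d and A → S x d
  Overlap: { '-', 'x' }

Answer: Yes. A → A A d / A → id on { 'id' }; A → A A d / A → S x d on { '-', 'x' }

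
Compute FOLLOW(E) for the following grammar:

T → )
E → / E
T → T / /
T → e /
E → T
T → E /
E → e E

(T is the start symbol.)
In E → / E: E is at the end; this adds FOLLOW(E) to itself — nothing new
In T → E /: E is followed by '/', add FIRST('/') \ {ε} = { '/' }
In E → e E: E is at the end; this adds FOLLOW(E) to itself — nothing new

Taking the union: FOLLOW(E) = { '/' }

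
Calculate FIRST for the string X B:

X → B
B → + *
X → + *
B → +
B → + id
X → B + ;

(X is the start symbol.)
{ '+' }

FIRST sets of the non-terminals involved (from the grammar, by fixed-point iteration):
  FIRST(X) = { '+' }

To compute FIRST(X B), process the symbols left to right:
Symbol X is a non-terminal. Add FIRST(X) \ {ε} = { '+' }
X is not nullable (ε ∉ FIRST(X)), so stop here.
FIRST(X B) = { '+' }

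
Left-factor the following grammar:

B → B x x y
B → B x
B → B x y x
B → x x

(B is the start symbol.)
Left-factoring transforms A → αβ₁ | αβ₂ into A → αA' and A' → β₁ | β₂
(α is the longest common prefix among the alternatives). Repeat until
no nonterminal has two alternatives with a common prefix.

Round 1: B has alternatives sharing prefix 'B x'. Introduce B': B → B x B'
  Add: B' → x y
  Add: B' → ε
  Add: B' → y x

No remaining common prefixes — done.

Resulting grammar:
B → B x B'
B' → x y
B' → ε
B' → y x
B → x x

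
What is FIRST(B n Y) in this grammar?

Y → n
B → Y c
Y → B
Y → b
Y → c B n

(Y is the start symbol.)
FIRST sets of the non-terminals involved (from the grammar, by fixed-point iteration):
  FIRST(B) = { 'b', 'c', 'n' }

To compute FIRST(B n Y), process the symbols left to right:
Symbol B is a non-terminal. Add FIRST(B) \ {ε} = { 'b', 'c', 'n' }
B is not nullable (ε ∉ FIRST(B)), so stop here.
FIRST(B n Y) = { 'b', 'c', 'n' }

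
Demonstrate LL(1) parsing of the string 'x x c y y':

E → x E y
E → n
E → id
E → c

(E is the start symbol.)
LL(1) parsing maintains a stack (initially the start symbol over $) and the input. At each step: if the stack top is a terminal, match it against the current input token; if it is a non-terminal N, replace it with the RHS of M[N, lookahead] (the unique production whose predict set contains the lookahead).

Stack is shown with the top on the left.

Stack      Input        Action
------------------------------
E $        x x c y y $  output E → x E y
x E y $    x x c y y $  match 'x'
E y $      x c y y $    output E → x E y
x E y y $  x c y y $    match 'x'
E y y $    c y y $      output E → c
c y y $    c y y $      match 'c'
y y $      y y $        match 'y'
y $        y $          match 'y'
$          $            accept

The string is accepted.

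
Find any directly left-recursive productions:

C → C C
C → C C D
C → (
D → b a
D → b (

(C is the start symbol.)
Direct left recursion occurs when N → N α for some non-terminal N (the right-hand side begins with the left-hand side itself).

C → C C: LEFT RECURSIVE (starts with C)
C → C C D: LEFT RECURSIVE (starts with C)
C → (: starts with '('
D → b a: starts with b
D → b (: starts with b

The grammar has direct left recursion on: C.

Answer: Yes, C is left-recursive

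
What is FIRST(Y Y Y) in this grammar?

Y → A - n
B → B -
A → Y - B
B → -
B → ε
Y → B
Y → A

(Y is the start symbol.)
{ '-', ε }

FIRST sets of the non-terminals involved (from the grammar, by fixed-point iteration):
  FIRST(Y) = { '-', ε }

To compute FIRST(Y Y Y), process the symbols left to right:
Symbol Y is a non-terminal. Add FIRST(Y) \ {ε} = { '-' }
Y is nullable (ε ∈ FIRST(Y)), continue to the next symbol.
Symbol Y is a non-terminal. Add FIRST(Y) \ {ε} = { '-' }
Y is nullable (ε ∈ FIRST(Y)), continue to the next symbol.
Symbol Y is a non-terminal. Add FIRST(Y) \ {ε} = { '-' }
Y is nullable (ε ∈ FIRST(Y)), continue to the next symbol.
All symbols are nullable, so ε is in the result.
FIRST(Y Y Y) = { '-', ε }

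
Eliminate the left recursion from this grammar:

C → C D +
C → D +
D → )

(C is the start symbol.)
C is directly left-recursive. The standard transformation for
  A → A α₁ | ... | A α_m | β₁ | ... | β_n
is
  A  → β₁ A' | ... | β_n A'
  A' → α₁ A' | ... | α_m A' | ε

C → D + becomes C → D + C'
C → C D + becomes C' → D + C'
Add C' → ε

Productions for other non-terminals are unchanged:
  D → )

Resulting grammar:
C → D + C'
C' → D + C'
C' → ε
D → )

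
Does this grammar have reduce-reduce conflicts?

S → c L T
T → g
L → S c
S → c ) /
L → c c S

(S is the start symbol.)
A reduce-reduce conflict occurs when an LR(0) state has two complete items [A → α .] and [B → β .] — both call for a reduction, and with no lookahead the parser cannot choose between them.

Augment with S' → S and build the canonical LR(0) collection (I0 = CLOSURE({[S' → . S]}), then GOTO on every symbol after a dot until no new states appear). It has 13 states:
  I0: { [S → . c ) /], [S → . c L T], [S' → . S] }  — shift
  I1: { [S' → S .] }  — accept
  I2: { [L → . S c], [L → . c c S], [S → . c ) /], [S → . c L T], [S → c . ) /], [S → c . L T] }  — shift
  I3: { [S → c ) . /] }  — shift
  I4: { [S → c L . T], [T → . g] }  — shift
  I5: { [L → S . c] }  — shift
  I6: { [L → . S c], [L → . c c S], [L → c . c S], [S → . c ) /], [S → . c L T], [S → c . ) /], [S → c . L T] }  — shift
  I7: { [L → . S c], [L → . c c S], [L → c . c S], [L → c c . S], [S → . c ) /], [S → . c L T], [S → c . ) /], [S → c . L T] }  — shift
  I8: { [L → S . c], [L → c c S .] }  — shift, reduce
  I9: { [L → S c .] }  — reduce
  I10: { [S → c L T .] }  — reduce
  I11: { [T → g .] }  — reduce
  I12: { [S → c ) / .] }  — reduce

No state contains more than one complete item.

Answer: No reduce-reduce conflicts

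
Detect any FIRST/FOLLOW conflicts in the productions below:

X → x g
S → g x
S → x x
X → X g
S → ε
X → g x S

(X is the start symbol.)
A FIRST/FOLLOW conflict occurs when a non-terminal N has a nullable alternative N → β (β ⇒* ε) and another alternative N → α with FIRST(α) ∩ FOLLOW(N) ≠ ∅: on such a lookahead the parser cannot decide between expanding α and letting N vanish via β.

Nullable non-terminals: S.

S: nullable alternative(s) S → ε; FOLLOW(S) = { $, 'g' }
  S → g x: FIRST \ {ε} = { 'g' } — overlaps FOLLOW(S) on { 'g' }: CONFLICT
  S → x x: FIRST \ {ε} = { 'x' } — disjoint from FOLLOW(S)
  S → ε: FIRST \ {ε} = { } — this is the only nullable alternative, skip

X has no nullable alternative, so no FIRST/FOLLOW check is needed there.

So the grammar has 1 FIRST/FOLLOW conflict (marked CONFLICT above).

Answer: Yes. S → g x with FOLLOW(S) on { 'g' }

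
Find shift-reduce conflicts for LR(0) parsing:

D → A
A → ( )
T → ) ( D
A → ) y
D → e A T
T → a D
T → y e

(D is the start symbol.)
No shift-reduce conflicts

A shift-reduce conflict occurs when an LR(0) state has both:
  - a complete (reduce) item [A → α .] (dot at the end), and
  - a shift item [B → β . c γ] (dot before a terminal).

Augment with D' → D and build the canonical LR(0) collection (I0 = CLOSURE({[D' → . D]}), then GOTO on every symbol after a dot until no new states appear). It has 17 states:
  I0: { [A → . ( )], [A → . ) y], [D → . A], [D → . e A T], [D' → . D] }  — shift
  I1: { [A → ( . )] }  — shift
  I2: { [A → ) . y] }  — shift
  I3: { [D → A .] }  — reduce
  I4: { [D' → D .] }  — accept
  I5: { [A → . ( )], [A → . ) y], [D → e . A T] }  — shift
  I6: { [D → e A . T], [T → . ) ( D], [T → . a D], [T → . y e] }  — shift
  I7: { [T → ) . ( D] }  — shift
  I8: { [D → e A T .] }  — reduce
  I9: { [A → . ( )], [A → . ) y], [D → . A], [D → . e A T], [T → a . D] }  — shift
  I10: { [T → y . e] }  — shift
  I11: { [T → y e .] }  — reduce
  I12: { [T → a D .] }  — reduce
  I13: { [A → . ( )], [A → . ) y], [D → . A], [D → . e A T], [T → ) ( . D] }  — shift
  I14: { [T → ) ( D .] }  — reduce
  I15: { [A → ) y .] }  — reduce
  I16: { [A → ( ) .] }  — reduce

No state contains both a complete item and a shift item.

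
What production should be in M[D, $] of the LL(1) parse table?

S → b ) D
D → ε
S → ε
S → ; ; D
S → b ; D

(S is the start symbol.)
D → ε

To find M[D, $], we find productions for D where $ is in the predict set (PREDICT(N → α) = (FIRST(α) \ {ε}) ∪ (FOLLOW(N) if α ⇒* ε)).

Relevant sets:
  FOLLOW(D) = { $ }

D → ε: PREDICT = { $ }
  $ is in predict set, so this production goes in M[D, $]

M[D, $] = D → ε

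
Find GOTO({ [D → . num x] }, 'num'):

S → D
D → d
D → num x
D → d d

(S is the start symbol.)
GOTO(I, 'num') = CLOSURE({ [A → αX.β] : [A → α.Xβ] ∈ I, X = 'num' })

Items with dot before 'num', with the dot advanced:
  [D → . num x] → [D → num . x]
Closure adds nothing (no advanced item has the dot before a non-terminal).

GOTO = { [D → num . x] }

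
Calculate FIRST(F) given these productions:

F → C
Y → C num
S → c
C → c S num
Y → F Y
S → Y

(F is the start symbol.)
{ 'c' }

To compute FIRST(F), examine every production with F on the left-hand side, reading each right-hand side left to right until a non-nullable symbol is reached.

FIRST sets of the other non-terminals involved (by the same procedure, iterated to a fixed point):
  FIRST(C) = { 'c' }

From F → C:
  - C is a non-terminal: add FIRST(C) \ {ε} = { 'c' }
    C is not nullable, so stop

Collecting: FIRST(F) = { 'c' }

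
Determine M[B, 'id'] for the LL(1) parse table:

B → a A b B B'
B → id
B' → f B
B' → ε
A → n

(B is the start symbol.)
To find M[B, 'id'], we find productions for B where 'id' is in the predict set (PREDICT(N → α) = (FIRST(α) \ {ε}) ∪ (FOLLOW(N) if α ⇒* ε)).

B → a A b B B': PREDICT = { 'a' }
B → id: PREDICT = { 'id' }
  'id' is in predict set, so this production goes in M[B, 'id']

M[B, 'id'] = B → id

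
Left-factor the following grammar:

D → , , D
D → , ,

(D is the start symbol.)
D → , , D'
D' → D
D' → ε

Left-factoring transforms A → αβ₁ | αβ₂ into A → αA' and A' → β₁ | β₂
(α is the longest common prefix among the alternatives). Repeat until
no nonterminal has two alternatives with a common prefix.

Round 1: D has alternatives sharing prefix ', ,'. Introduce D': D → , , D'
  Add: D' → D
  Add: D' → ε

No remaining common prefixes — done.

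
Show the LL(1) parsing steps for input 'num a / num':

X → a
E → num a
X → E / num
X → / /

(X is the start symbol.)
LL(1) parsing maintains a stack (initially the start symbol over $) and the input. At each step: if the stack top is a terminal, match it against the current input token; if it is a non-terminal N, replace it with the RHS of M[N, lookahead] (the unique production whose predict set contains the lookahead).

Stack is shown with the top on the left.

Stack          Input          Action
------------------------------------
X $            num a / num $  output X → E / num
E / num $      num a / num $  output E → num a
num a / num $  num a / num $  match 'num'
a / num $      a / num $      match 'a'
/ num $        / num $        match '/'
num $          num $          match 'num'
$              $              accept

The string is accepted.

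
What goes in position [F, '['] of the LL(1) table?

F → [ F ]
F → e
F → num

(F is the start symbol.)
F → [ F ]

To find M[F, '['], we find productions for F where '[' is in the predict set (PREDICT(N → α) = (FIRST(α) \ {ε}) ∪ (FOLLOW(N) if α ⇒* ε)).

F → [ F ]: PREDICT = { '[' }
  '[' is in predict set, so this production goes in M[F, '[']
F → e: PREDICT = { 'e' }
F → num: PREDICT = { 'num' }

M[F, '['] = F → [ F ]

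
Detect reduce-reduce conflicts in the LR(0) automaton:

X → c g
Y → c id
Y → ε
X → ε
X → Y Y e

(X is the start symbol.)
A reduce-reduce conflict occurs when an LR(0) state has two complete items [A → α .] and [B → β .] — both call for a reduction, and with no lookahead the parser cannot choose between them.

Augment with X' → X and build the canonical LR(0) collection (I0 = CLOSURE({[X' → . X]}), then GOTO on every symbol after a dot until no new states appear). It has 9 states:
  I0: { [X → . Y Y e], [X → . c g], [X → .], [X' → . X], [Y → . c id], [Y → .] }  — shift, 2 reduces
  I1: { [X' → X .] }  — accept
  I2: { [X → Y . Y e], [Y → . c id], [Y → .] }  — shift, reduce
  I3: { [X → c . g], [Y → c . id] }  — shift
  I4: { [X → c g .] }  — reduce
  I5: { [Y → c id .] }  — reduce
  I6: { [X → Y Y . e] }  — shift
  I7: { [Y → c . id] }  — shift
  I8: { [X → Y Y e .] }  — reduce

I0 contains complete items [X → .], [Y → .] — reduce-reduce conflict.

Answer: Yes — I0: [X → .] vs [Y → .]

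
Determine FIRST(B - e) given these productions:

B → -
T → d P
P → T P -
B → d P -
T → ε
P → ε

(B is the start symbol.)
FIRST sets of the non-terminals involved (from the grammar, by fixed-point iteration):
  FIRST(B) = { '-', 'd' }

To compute FIRST(B - e), process the symbols left to right:
Symbol B is a non-terminal. Add FIRST(B) \ {ε} = { '-', 'd' }
B is not nullable (ε ∉ FIRST(B)), so stop here.
FIRST(B - e) = { '-', 'd' }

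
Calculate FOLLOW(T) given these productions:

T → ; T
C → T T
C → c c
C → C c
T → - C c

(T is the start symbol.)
{ $, '-', ';', 'c' }

T is the start symbol, so $ ∈ FOLLOW(T).
In T → ; T: T is at the end; this adds FOLLOW(T) to itself — nothing new
In C → T T: T is followed by T, add FIRST(T) \ {ε} = { '-', ';' }
In C → T T: T is at the end, add FOLLOW(C)

The FOLLOW sets referred to above (computed the same way, to a fixed point):
  FOLLOW(C) = { 'c' }

Taking the union: FOLLOW(T) = { $, '-', ';', 'c' }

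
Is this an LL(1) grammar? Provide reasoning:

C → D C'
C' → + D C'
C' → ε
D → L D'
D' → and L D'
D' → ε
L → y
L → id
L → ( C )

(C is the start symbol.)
Yes, the grammar is LL(1).

A grammar is LL(1) if for each non-terminal N with multiple productions, the predict sets of those productions are pairwise disjoint, where PREDICT(N → α) = (FIRST(α) \ {ε}) ∪ (FOLLOW(N) if α ⇒* ε).

Relevant sets:
  FOLLOW(C') = { $, ')' }
  FOLLOW(D') = { $, ')', '+' }

For C':
  PREDICT(C' → '+' D C') = { '+' }
  PREDICT(C' → ε) = { $, ')' }
For D':
  PREDICT(D' → and L D') = { 'and' }
  PREDICT(D' → ε) = { $, ')', '+' }
For L:
  PREDICT(L → y) = { 'y' }
  PREDICT(L → id) = { 'id' }
  PREDICT(L → '(' C ')') = { '(' }
C, D have a single production, so nothing to check there.

All predict sets are disjoint. The grammar IS LL(1).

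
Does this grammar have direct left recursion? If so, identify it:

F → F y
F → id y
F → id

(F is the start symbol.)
Yes, F is left-recursive

Direct left recursion occurs when N → N α for some non-terminal N (the right-hand side begins with the left-hand side itself).

F → F y: LEFT RECURSIVE (starts with F)
F → id y: starts with id
F → id: starts with id

The grammar has direct left recursion on: F.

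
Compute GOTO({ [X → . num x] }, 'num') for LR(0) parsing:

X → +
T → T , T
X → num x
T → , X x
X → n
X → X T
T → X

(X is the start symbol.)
{ [X → num . x] }

GOTO(I, 'num') = CLOSURE({ [A → αX.β] : [A → α.Xβ] ∈ I, X = 'num' })

Items with dot before 'num', with the dot advanced:
  [X → . num x] → [X → num . x]
Closure adds nothing (no advanced item has the dot before a non-terminal).

GOTO = { [X → num . x] }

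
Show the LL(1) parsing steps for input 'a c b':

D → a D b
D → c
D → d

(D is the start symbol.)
LL(1) parsing maintains a stack (initially the start symbol over $) and the input. At each step: if the stack top is a terminal, match it against the current input token; if it is a non-terminal N, replace it with the RHS of M[N, lookahead] (the unique production whose predict set contains the lookahead).

Stack is shown with the top on the left.

Stack    Input    Action
------------------------
D $      a c b $  output D → a D b
a D b $  a c b $  match 'a'
D b $    c b $    output D → c
c b $    c b $    match 'c'
b $      b $      match 'b'
$        $        accept

The string is accepted.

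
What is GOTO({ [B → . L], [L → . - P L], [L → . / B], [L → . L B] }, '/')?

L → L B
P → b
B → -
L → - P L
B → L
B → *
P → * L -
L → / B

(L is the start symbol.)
GOTO(I, '/') = CLOSURE({ [A → αX.β] : [A → α.Xβ] ∈ I, X = '/' })

Items with dot before '/', with the dot advanced:
  [L → . / B] → [L → / . B]
Closure of the advanced items:
  [L → / . B] has the dot before B: add [B → . -], [B → . L], [B → . *]
  [B → . L] has the dot before L: add [L → . L B], [L → . - P L], [L → . / B]

GOTO = { [B → . *], [B → . -], [B → . L], [L → . - P L], [L → . / B], [L → . L B], [L → / . B] }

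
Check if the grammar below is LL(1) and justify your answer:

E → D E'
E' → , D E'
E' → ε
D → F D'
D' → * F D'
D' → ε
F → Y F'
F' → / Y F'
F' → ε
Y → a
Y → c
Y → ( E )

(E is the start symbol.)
Yes, the grammar is LL(1).

A grammar is LL(1) if for each non-terminal N with multiple productions, the predict sets of those productions are pairwise disjoint, where PREDICT(N → α) = (FIRST(α) \ {ε}) ∪ (FOLLOW(N) if α ⇒* ε).

Relevant sets:
  FOLLOW(E') = { $, ')' }
  FOLLOW(D') = { $, ')', ',' }
  FOLLOW(F') = { $, ')', '*', ',' }

For E':
  PREDICT(E' → ',' D E') = { ',' }
  PREDICT(E' → ε) = { $, ')' }
For D':
  PREDICT(D' → '*' F D') = { '*' }
  PREDICT(D' → ε) = { $, ')', ',' }
For F':
  PREDICT(F' → '/' Y F') = { '/' }
  PREDICT(F' → ε) = { $, ')', '*', ',' }
For Y:
  PREDICT(Y → a) = { 'a' }
  PREDICT(Y → c) = { 'c' }
  PREDICT(Y → '(' E ')') = { '(' }
E, D, F have a single production, so nothing to check there.

All predict sets are disjoint. The grammar IS LL(1).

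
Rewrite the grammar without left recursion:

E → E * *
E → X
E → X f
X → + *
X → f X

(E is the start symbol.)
E → X E'
E → X f E'
E' → * * E'
E' → ε
X → + *
X → f X

E is directly left-recursive. The standard transformation for
  A → A α₁ | ... | A α_m | β₁ | ... | β_n
is
  A  → β₁ A' | ... | β_n A'
  A' → α₁ A' | ... | α_m A' | ε

E → X becomes E → X E'
E → X f becomes E → X f E'
E → E * * becomes E' → * * E'
Add E' → ε

Productions for other non-terminals are unchanged:
  X → + *
  X → f X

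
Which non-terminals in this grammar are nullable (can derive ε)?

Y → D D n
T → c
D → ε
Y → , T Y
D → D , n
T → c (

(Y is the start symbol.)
{ 'D' }

ε-productions: D → ε
So D is immediately nullable.
No further non-terminal can be added: every production for the remaining non-terminals contains a terminal or a non-nullable non-terminal.
Nullable = { 'D' }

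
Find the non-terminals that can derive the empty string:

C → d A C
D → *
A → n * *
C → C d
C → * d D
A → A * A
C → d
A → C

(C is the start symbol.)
None

A non-terminal is nullable if it can derive ε (the empty string): either it has an ε-production, or it has a production whose right-hand side consists entirely of nullable non-terminals.

There are no ε-productions, so no non-terminal can derive ε.
No non-terminals are nullable.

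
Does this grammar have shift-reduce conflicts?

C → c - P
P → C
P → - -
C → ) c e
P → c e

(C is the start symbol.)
Augment with C' → C and build the canonical LR(0) collection (I0 = CLOSURE({[C' → . C]}), then GOTO on every symbol after a dot until no new states appear). It has 13 states:
  I0: { [C → . ) c e], [C → . c - P], [C' → . C] }  — shift
  I1: { [C → ) . c e] }  — shift
  I2: { [C' → C .] }  — accept
  I3: { [C → c . - P] }  — shift
  I4: { [C → . ) c e], [C → . c - P], [C → c - . P], [P → . - -], [P → . C], [P → . c e] }  — shift
  I5: { [P → - . -] }  — shift
  I6: { [P → C .] }  — reduce
  I7: { [C → c - P .] }  — reduce
  I8: { [C → c . - P], [P → c . e] }  — shift
  I9: { [P → c e .] }  — reduce
  I10: { [P → - - .] }  — reduce
  I11: { [C → ) c . e] }  — shift
  I12: { [C → ) c e .] }  — reduce

No state contains both a complete item and a shift item.

Answer: No shift-reduce conflicts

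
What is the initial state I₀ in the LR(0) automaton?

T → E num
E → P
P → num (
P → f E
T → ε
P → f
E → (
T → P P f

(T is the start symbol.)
First, augment the grammar with T' → T
I₀ = CLOSURE({ [T' → . T] }):
  [T' → . T] has the dot before T: add [T → . E num], [T → .], [T → . P P f]
  [T → . E num] has the dot before E: add [E → . P], [E → . (]
  [T → . P P f] has the dot before P: add [P → . num (], [P → . f E], [P → . f]
No further items can be added.

I₀ = { [E → . (], [E → . P], [P → . f E], [P → . f], [P → . num (], [T → . E num], [T → . P P f], [T → .], [T' → . T] }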